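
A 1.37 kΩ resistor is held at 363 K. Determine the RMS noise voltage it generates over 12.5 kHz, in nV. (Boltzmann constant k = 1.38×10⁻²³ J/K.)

V_n = √(4kTRB)
4kTRB = 4 × 1.38×10⁻²³ × 363 × 1.37×10³ × 1.25×10⁴ = 3.43×10⁻¹³ V²
V_n = √(3.43×10⁻¹³) = 5.86×10⁻⁷ V = 586 nV

586 nV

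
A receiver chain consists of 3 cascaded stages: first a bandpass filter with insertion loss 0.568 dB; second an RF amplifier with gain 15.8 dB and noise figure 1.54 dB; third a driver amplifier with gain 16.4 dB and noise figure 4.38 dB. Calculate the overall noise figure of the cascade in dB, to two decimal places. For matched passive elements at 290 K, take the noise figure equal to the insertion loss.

2.25 dB

Convert to linear (a loss of L dB is a gain of −L dB): F_i = 10^(NF_i/10), G_i = 10^(G_i,dB/10)
  Stage 1: F_1 = 10^(0.568/10) = 1.140, G_1 = 10^(−0.568/10) = 0.8774
  Stage 2: F_2 = 10^(1.54/10) = 1.426, G_2 = 10^(15.8/10) = 38.02
  Stage 3: F_3 = 10^(4.38/10) = 2.742, G_3 = 10^(16.4/10) = 43.65
Friis cascade:
  F = 1.140 + (1.426 − 1)/0.8774 + (2.742 − 1)/33.36 = 1.677
NF = 10 log₁₀(1.677) = 2.25 dB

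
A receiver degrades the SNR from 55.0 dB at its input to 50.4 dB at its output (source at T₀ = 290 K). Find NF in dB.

NF (dB) = SNR_in(dB) − SNR_out(dB) when the source is at T₀
NF = 55.0 − 50.4 = 4.6 dB

4.6 dB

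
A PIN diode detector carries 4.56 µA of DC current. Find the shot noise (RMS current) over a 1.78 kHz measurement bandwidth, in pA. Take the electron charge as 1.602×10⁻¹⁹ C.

51.0 pA

I_n = √(2qI·B)
2qI·B = 2 × 1.602×10⁻¹⁹ × 4.56×10⁻⁶ × 1.78×10³ = 2.60×10⁻²¹ A²
I_n = √(2.60×10⁻²¹) = 5.10×10⁻¹¹ A = 51.0 pA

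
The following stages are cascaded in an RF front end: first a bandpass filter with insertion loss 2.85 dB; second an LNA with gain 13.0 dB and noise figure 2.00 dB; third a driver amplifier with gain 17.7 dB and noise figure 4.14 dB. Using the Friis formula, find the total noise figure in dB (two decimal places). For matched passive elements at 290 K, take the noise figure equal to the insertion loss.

5.06 dB

Convert to linear (a loss of L dB is a gain of −L dB): F_i = 10^(NF_i/10), G_i = 10^(G_i,dB/10)
  Stage 1: F_1 = 10^(2.85/10) = 1.928, G_1 = 10^(−2.85/10) = 0.5188
  Stage 2: F_2 = 10^(2.00/10) = 1.585, G_2 = 10^(13.0/10) = 19.95
  Stage 3: F_3 = 10^(4.14/10) = 2.594, G_3 = 10^(17.7/10) = 58.88
Friis cascade:
  F = 1.928 + (1.585 − 1)/0.5188 + (2.594 − 1)/10.35 = 3.209
NF = 10 log₁₀(3.209) = 5.06 dB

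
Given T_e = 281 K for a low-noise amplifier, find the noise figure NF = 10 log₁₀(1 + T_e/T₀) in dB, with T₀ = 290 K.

2.94 dB

F = 1 + T_e/T₀ = 1 + 281/290 = 1.96897
NF = 10 log₁₀(1.96897) = 2.94 dB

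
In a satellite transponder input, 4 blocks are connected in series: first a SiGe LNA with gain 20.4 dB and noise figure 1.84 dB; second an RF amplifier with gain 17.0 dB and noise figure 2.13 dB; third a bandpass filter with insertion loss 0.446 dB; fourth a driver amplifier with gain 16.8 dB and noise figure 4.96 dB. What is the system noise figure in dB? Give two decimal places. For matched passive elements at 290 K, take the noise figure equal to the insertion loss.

Convert to linear (a loss of L dB is a gain of −L dB): F_i = 10^(NF_i/10), G_i = 10^(G_i,dB/10)
  Stage 1: F_1 = 10^(1.84/10) = 1.528, G_1 = 10^(20.4/10) = 109.6
  Stage 2: F_2 = 10^(2.13/10) = 1.633, G_2 = 10^(17.0/10) = 50.12
  Stage 3: F_3 = 10^(0.446/10) = 1.108, G_3 = 10^(−0.446/10) = 0.9024
  Stage 4: F_4 = 10^(4.96/10) = 3.133, G_4 = 10^(16.8/10) = 47.86
Friis cascade:
  F = 1.528 + (1.633 − 1)/109.6 + (1.108 − 1)/5495 + (3.133 − 1)/4959 = 1.534
NF = 10 log₁₀(1.534) = 1.86 dB

1.86 dB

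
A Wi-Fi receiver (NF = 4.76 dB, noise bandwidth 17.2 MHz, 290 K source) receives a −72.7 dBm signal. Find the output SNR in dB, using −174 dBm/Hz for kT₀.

Noise floor: N = −174 + 10 log₁₀(B) + NF
10 log₁₀(1.72×10⁷) = 72.36 dB
N = −174 + 72.36 + 4.76 = −96.88 dBm
SNR = P_sig − N = −72.7 − (−96.88) = 24.18 dB → 24.2 dB

24.2 dB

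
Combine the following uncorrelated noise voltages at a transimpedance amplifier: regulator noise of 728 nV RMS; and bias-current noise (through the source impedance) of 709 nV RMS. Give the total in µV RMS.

Uncorrelated sources add in power (mean-square): V_tot = √(ΣV_i²)
V_tot = √[(7.28×10⁻⁷)² + (7.09×10⁻⁷)²] = 1.02×10⁻⁶ V = 1.02 µV

1.02 µV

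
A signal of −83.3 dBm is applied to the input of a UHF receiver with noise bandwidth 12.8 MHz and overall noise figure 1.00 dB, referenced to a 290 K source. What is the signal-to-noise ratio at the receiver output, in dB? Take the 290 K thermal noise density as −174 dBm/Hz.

18.6 dB

Noise floor: N = −174 + 10 log₁₀(B) + NF
10 log₁₀(1.28×10⁷) = 71.07 dB
N = −174 + 71.07 + 1.00 = −101.93 dBm
SNR = P_sig − N = −83.3 − (−101.93) = 18.63 dB → 18.6 dB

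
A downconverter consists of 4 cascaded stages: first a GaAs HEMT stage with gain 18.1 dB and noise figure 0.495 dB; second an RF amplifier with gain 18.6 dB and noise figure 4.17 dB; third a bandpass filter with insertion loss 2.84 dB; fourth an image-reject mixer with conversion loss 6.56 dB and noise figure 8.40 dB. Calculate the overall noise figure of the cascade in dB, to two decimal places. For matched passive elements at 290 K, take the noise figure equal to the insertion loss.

Convert to linear (a loss of L dB is a gain of −L dB): F_i = 10^(NF_i/10), G_i = 10^(G_i,dB/10)
  Stage 1: F_1 = 10^(0.495/10) = 1.121, G_1 = 10^(18.1/10) = 64.57
  Stage 2: F_2 = 10^(4.17/10) = 2.612, G_2 = 10^(18.6/10) = 72.44
  Stage 3: F_3 = 10^(2.84/10) = 1.923, G_3 = 10^(−2.84/10) = 0.5200
  Stage 4: F_4 = 10^(8.40/10) = 6.918, G_4 = 10^(−6.56/10) = 0.2208
Friis cascade:
  F = 1.121 + (2.612 − 1)/64.57 + (1.923 − 1)/4677 + (6.918 − 1)/2432 = 1.148
NF = 10 log₁₀(1.148) = 0.60 dB

0.60 dB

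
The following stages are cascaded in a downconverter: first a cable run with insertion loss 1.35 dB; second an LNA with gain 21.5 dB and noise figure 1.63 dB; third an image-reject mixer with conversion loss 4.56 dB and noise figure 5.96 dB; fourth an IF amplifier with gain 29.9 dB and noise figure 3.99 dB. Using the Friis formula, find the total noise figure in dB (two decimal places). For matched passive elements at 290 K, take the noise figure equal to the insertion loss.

Convert to linear (a loss of L dB is a gain of −L dB): F_i = 10^(NF_i/10), G_i = 10^(G_i,dB/10)
  Stage 1: F_1 = 10^(1.35/10) = 1.365, G_1 = 10^(−1.35/10) = 0.7328
  Stage 2: F_2 = 10^(1.63/10) = 1.455, G_2 = 10^(21.5/10) = 141.3
  Stage 3: F_3 = 10^(5.96/10) = 3.945, G_3 = 10^(−4.56/10) = 0.3499
  Stage 4: F_4 = 10^(3.99/10) = 2.506, G_4 = 10^(29.9/10) = 977.2
Friis cascade:
  F = 1.365 + (1.455 − 1)/0.7328 + (3.945 − 1)/103.5 + (2.506 − 1)/36.22 = 2.056
NF = 10 log₁₀(2.056) = 3.13 dB

3.13 dB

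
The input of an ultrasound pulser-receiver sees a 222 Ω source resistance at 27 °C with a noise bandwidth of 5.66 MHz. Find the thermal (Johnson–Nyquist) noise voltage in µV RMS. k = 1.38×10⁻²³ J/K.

4.56 µV

T = 27 °C + 273.15 = 300.15 K
V_n = √(4kTRB)
4kTRB = 4 × 1.38×10⁻²³ × 300.15 × 2.22×10² × 5.66×10⁶ = 2.08×10⁻¹¹ V²
V_n = √(2.08×10⁻¹¹) = 4.56×10⁻⁶ V = 4.56 µV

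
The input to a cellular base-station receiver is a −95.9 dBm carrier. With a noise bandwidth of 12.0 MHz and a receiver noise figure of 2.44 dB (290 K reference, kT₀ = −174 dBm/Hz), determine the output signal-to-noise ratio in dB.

Noise floor: N = −174 + 10 log₁₀(B) + NF
10 log₁₀(1.20×10⁷) = 70.79 dB
N = −174 + 70.79 + 2.44 = −100.77 dBm
SNR = P_sig − N = −95.9 − (−100.77) = 4.87 dB → 4.9 dB

4.9 dB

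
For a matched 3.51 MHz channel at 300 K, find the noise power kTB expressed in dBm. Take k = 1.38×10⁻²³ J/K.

P_n = kTB = 1.38×10⁻²³ × 300 × 3.51×10⁶ = 1.45×10⁻¹⁴ W
In dBm: 10 log₁₀(1.45×10⁻¹⁴ / 10⁻³) = −108.4 dBm

−108.4 dBm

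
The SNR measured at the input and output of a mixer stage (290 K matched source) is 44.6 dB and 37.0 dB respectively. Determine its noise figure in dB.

7.6 dB

NF (dB) = SNR_in(dB) − SNR_out(dB) when the source is at T₀
NF = 44.6 − 37.0 = 7.6 dB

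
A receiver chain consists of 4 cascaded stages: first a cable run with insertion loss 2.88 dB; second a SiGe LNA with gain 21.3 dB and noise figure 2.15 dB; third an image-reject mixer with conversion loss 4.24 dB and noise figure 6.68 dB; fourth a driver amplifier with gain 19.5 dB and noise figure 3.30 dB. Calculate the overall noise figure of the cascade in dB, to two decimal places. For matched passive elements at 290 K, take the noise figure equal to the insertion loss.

Convert to linear (a loss of L dB is a gain of −L dB): F_i = 10^(NF_i/10), G_i = 10^(G_i,dB/10)
  Stage 1: F_1 = 10^(2.88/10) = 1.941, G_1 = 10^(−2.88/10) = 0.5152
  Stage 2: F_2 = 10^(2.15/10) = 1.641, G_2 = 10^(21.3/10) = 134.9
  Stage 3: F_3 = 10^(6.68/10) = 4.656, G_3 = 10^(−4.24/10) = 0.3767
  Stage 4: F_4 = 10^(3.30/10) = 2.138, G_4 = 10^(19.5/10) = 89.13
Friis cascade:
  F = 1.941 + (1.641 − 1)/0.5152 + (4.656 − 1)/69.50 + (2.138 − 1)/26.18 = 3.280
NF = 10 log₁₀(3.280) = 5.16 dB

5.16 dB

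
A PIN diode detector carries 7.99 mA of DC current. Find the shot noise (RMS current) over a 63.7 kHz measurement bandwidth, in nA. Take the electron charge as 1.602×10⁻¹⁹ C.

I_n = √(2qI·B)
2qI·B = 2 × 1.602×10⁻¹⁹ × 7.99×10⁻³ × 6.37×10⁴ = 1.63×10⁻¹⁶ A²
I_n = √(1.63×10⁻¹⁶) = 1.28×10⁻⁸ A = 12.8 nA

12.8 nA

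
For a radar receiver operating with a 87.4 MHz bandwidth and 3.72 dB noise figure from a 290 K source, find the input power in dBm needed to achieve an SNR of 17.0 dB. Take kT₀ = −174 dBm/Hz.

Sensitivity = −174 + 10 log₁₀(B) + NF + SNR_min
= −174 + 79.42 + 3.72 + 17.0
= −73.86 dBm → −73.9 dBm

−73.9 dBm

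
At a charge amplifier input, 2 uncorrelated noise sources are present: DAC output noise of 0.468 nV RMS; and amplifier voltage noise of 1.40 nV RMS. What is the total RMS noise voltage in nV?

1.48 nV

Uncorrelated sources add in power (mean-square): V_tot = √(ΣV_i²)
V_tot = √[(4.68×10⁻¹⁰)² + (1.40×10⁻⁹)²] = 1.48×10⁻⁹ V = 1.48 nV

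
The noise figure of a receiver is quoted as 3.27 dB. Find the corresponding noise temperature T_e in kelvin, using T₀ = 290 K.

F = 10^(3.27/10) = 2.12324
T_e = (F − 1)·T₀ = (2.12324 − 1) × 290 = 326 K

326 K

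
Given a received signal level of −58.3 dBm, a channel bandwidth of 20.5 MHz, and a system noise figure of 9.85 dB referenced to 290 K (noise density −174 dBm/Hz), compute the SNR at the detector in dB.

Noise floor: N = −174 + 10 log₁₀(B) + NF
10 log₁₀(2.05×10⁷) = 73.12 dB
N = −174 + 73.12 + 9.85 = −91.03 dBm
SNR = P_sig − N = −58.3 − (−91.03) = 32.73 dB → 32.7 dB

32.7 dB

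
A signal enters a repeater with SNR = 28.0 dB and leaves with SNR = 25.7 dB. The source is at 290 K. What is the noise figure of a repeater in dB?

NF (dB) = SNR_in(dB) − SNR_out(dB) when the source is at T₀
NF = 28.0 − 25.7 = 2.3 dB

2.3 dB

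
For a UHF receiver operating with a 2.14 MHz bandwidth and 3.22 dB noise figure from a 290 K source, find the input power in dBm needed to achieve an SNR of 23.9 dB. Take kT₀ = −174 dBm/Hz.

Sensitivity = −174 + 10 log₁₀(B) + NF + SNR_min
= −174 + 63.3 + 3.22 + 23.9
= −83.58 dBm → −83.6 dBm

−83.6 dBm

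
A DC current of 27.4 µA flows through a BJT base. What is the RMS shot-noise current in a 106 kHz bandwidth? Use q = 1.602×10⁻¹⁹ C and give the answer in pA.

965 pA

I_n = √(2qI·B)
2qI·B = 2 × 1.602×10⁻¹⁹ × 2.74×10⁻⁵ × 1.06×10⁵ = 9.31×10⁻¹⁹ A²
I_n = √(9.31×10⁻¹⁹) = 9.65×10⁻¹⁰ A = 965 pA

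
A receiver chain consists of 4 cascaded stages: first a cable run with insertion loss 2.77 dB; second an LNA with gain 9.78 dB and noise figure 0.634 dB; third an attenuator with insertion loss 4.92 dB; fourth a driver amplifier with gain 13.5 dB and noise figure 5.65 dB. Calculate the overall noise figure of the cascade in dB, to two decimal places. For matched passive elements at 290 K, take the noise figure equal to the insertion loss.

6.29 dB

Convert to linear (a loss of L dB is a gain of −L dB): F_i = 10^(NF_i/10), G_i = 10^(G_i,dB/10)
  Stage 1: F_1 = 10^(2.77/10) = 1.892, G_1 = 10^(−2.77/10) = 0.5284
  Stage 2: F_2 = 10^(0.634/10) = 1.157, G_2 = 10^(9.78/10) = 9.506
  Stage 3: F_3 = 10^(4.92/10) = 3.105, G_3 = 10^(−4.92/10) = 0.3221
  Stage 4: F_4 = 10^(5.65/10) = 3.673, G_4 = 10^(13.5/10) = 22.39
Friis cascade:
  F = 1.892 + (1.157 − 1)/0.5284 + (3.105 − 1)/5.023 + (3.673 − 1)/1.618 = 4.261
NF = 10 log₁₀(4.261) = 6.29 dB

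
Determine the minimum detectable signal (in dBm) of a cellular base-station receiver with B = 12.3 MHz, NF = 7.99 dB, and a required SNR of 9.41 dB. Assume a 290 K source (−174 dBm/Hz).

−85.7 dBm

Sensitivity = −174 + 10 log₁₀(B) + NF + SNR_min
= −174 + 70.9 + 7.99 + 9.41
= −85.70 dBm → −85.7 dBm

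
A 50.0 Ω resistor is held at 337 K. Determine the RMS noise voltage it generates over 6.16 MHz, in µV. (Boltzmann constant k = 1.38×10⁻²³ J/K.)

V_n = √(4kTRB)
4kTRB = 4 × 1.38×10⁻²³ × 337 × 5.00×10¹ × 6.16×10⁶ = 5.73×10⁻¹² V²
V_n = √(5.73×10⁻¹²) = 2.39×10⁻⁶ V = 2.39 µV

2.39 µV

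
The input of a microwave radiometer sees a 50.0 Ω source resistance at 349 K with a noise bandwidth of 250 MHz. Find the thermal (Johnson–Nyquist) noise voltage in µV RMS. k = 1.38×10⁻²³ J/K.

V_n = √(4kTRB)
4kTRB = 4 × 1.38×10⁻²³ × 349 × 5.00×10¹ × 2.50×10⁸ = 2.41×10⁻¹⁰ V²
V_n = √(2.41×10⁻¹⁰) = 1.55×10⁻⁵ V = 15.5 µV

15.5 µV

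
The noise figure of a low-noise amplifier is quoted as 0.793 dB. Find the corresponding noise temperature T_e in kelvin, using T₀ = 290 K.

F = 10^(0.793/10) = 1.20033
T_e = (F − 1)·T₀ = (1.20033 − 1) × 290 = 58.1 K

58.1 K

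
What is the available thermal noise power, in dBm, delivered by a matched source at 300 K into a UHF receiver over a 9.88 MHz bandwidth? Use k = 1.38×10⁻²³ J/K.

−103.9 dBm

P_n = kTB = 1.38×10⁻²³ × 300 × 9.88×10⁶ = 4.09×10⁻¹⁴ W
In dBm: 10 log₁₀(4.09×10⁻¹⁴ / 10⁻³) = −103.9 dBm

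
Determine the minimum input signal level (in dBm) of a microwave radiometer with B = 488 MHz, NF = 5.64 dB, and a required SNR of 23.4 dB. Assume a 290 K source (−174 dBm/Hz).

−58.1 dBm

Sensitivity = −174 + 10 log₁₀(B) + NF + SNR_min
= −174 + 86.88 + 5.64 + 23.4
= −58.08 dBm → −58.1 dBm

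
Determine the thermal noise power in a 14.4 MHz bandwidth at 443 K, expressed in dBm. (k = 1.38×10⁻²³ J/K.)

P_n = kTB = 1.38×10⁻²³ × 443 × 1.44×10⁷ = 8.80×10⁻¹⁴ W
In dBm: 10 log₁₀(8.80×10⁻¹⁴ / 10⁻³) = −100.6 dBm

−100.6 dBm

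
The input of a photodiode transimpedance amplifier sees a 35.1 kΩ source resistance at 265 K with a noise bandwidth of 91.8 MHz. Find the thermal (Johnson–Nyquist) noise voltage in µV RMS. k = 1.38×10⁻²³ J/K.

217 µV

V_n = √(4kTRB)
4kTRB = 4 × 1.38×10⁻²³ × 265 × 3.51×10⁴ × 9.18×10⁷ = 4.71×10⁻⁸ V²
V_n = √(4.71×10⁻⁸) = 2.17×10⁻⁴ V = 217 µV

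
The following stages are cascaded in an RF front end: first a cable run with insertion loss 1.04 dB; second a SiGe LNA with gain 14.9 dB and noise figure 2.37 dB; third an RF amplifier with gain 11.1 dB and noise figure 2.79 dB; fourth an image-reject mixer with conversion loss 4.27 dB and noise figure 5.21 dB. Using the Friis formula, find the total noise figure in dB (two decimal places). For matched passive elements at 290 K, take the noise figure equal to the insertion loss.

Convert to linear (a loss of L dB is a gain of −L dB): F_i = 10^(NF_i/10), G_i = 10^(G_i,dB/10)
  Stage 1: F_1 = 10^(1.04/10) = 1.271, G_1 = 10^(−1.04/10) = 0.7870
  Stage 2: F_2 = 10^(2.37/10) = 1.726, G_2 = 10^(14.9/10) = 30.90
  Stage 3: F_3 = 10^(2.79/10) = 1.901, G_3 = 10^(11.1/10) = 12.88
  Stage 4: F_4 = 10^(5.21/10) = 3.319, G_4 = 10^(−4.27/10) = 0.3741
Friis cascade:
  F = 1.271 + (1.726 − 1)/0.7870 + (1.901 − 1)/24.32 + (3.319 − 1)/313.3 = 2.237
NF = 10 log₁₀(2.237) = 3.50 dB

3.50 dB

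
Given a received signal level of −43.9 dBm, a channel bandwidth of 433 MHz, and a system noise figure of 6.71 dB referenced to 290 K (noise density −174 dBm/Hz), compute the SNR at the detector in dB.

37.0 dB

Noise floor: N = −174 + 10 log₁₀(B) + NF
10 log₁₀(4.33×10⁸) = 86.36 dB
N = −174 + 86.36 + 6.71 = −80.93 dBm
SNR = P_sig − N = −43.9 − (−80.93) = 37.03 dB → 37.0 dB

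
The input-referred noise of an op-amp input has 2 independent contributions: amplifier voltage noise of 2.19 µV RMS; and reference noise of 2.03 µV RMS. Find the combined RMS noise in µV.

Uncorrelated sources add in power (mean-square): V_tot = √(ΣV_i²)
V_tot = √[(2.19×10⁻⁶)² + (2.03×10⁻⁶)²] = 2.99×10⁻⁶ V = 2.99 µV

2.99 µV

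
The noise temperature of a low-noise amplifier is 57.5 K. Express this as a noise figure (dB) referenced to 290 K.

0.786 dB

F = 1 + T_e/T₀ = 1 + 57.5/290 = 1.19828
NF = 10 log₁₀(1.19828) = 0.786 dB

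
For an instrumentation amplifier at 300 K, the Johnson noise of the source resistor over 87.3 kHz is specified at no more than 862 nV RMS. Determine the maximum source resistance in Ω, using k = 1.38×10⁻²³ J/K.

Johnson–Nyquist: V_n = √(4kTRB) ⇒ R = V_n² / (4kTB)
4kTB = 4 × 1.38×10⁻²³ × 300 × 8.73×10⁴ = 1.45×10⁻¹⁵
R = (8.62×10⁻⁷)² / 1.45×10⁻¹⁵ = 5.14×10² Ω = 514 Ω

514 Ω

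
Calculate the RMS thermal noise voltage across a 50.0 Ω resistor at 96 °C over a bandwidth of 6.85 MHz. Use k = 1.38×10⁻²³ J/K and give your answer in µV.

T = 96 °C + 273.15 = 369.15 K
V_n = √(4kTRB)
4kTRB = 4 × 1.38×10⁻²³ × 369.15 × 5.00×10¹ × 6.85×10⁶ = 6.98×10⁻¹² V²
V_n = √(6.98×10⁻¹²) = 2.64×10⁻⁶ V = 2.64 µV

2.64 µV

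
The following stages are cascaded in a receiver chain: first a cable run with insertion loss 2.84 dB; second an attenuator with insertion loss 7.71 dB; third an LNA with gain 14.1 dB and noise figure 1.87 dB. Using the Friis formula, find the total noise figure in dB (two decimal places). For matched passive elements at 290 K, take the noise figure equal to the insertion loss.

12.42 dB

Convert to linear (a loss of L dB is a gain of −L dB): F_i = 10^(NF_i/10), G_i = 10^(G_i,dB/10)
  Stage 1: F_1 = 10^(2.84/10) = 1.923, G_1 = 10^(−2.84/10) = 0.5200
  Stage 2: F_2 = 10^(7.71/10) = 5.902, G_2 = 10^(−7.71/10) = 0.1694
  Stage 3: F_3 = 10^(1.87/10) = 1.538, G_3 = 10^(14.1/10) = 25.70
Friis cascade:
  F = 1.923 + (5.902 − 1)/0.5200 + (1.538 − 1)/0.08810 = 17.46
NF = 10 log₁₀(17.46) = 12.42 dB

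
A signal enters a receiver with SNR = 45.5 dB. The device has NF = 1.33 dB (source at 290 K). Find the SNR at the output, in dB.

By definition F = SNR_in/SNR_out, so in dB: SNR_out = SNR_in − NF
SNR_out = 45.5 − 1.33 = 44.17 dB

44.17 dB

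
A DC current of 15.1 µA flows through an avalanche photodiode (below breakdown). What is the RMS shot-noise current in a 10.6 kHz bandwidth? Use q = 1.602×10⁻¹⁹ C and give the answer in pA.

I_n = √(2qI·B)
2qI·B = 2 × 1.602×10⁻¹⁹ × 1.51×10⁻⁵ × 1.06×10⁴ = 5.13×10⁻²⁰ A²
I_n = √(5.13×10⁻²⁰) = 2.26×10⁻¹⁰ A = 226 pA

226 pA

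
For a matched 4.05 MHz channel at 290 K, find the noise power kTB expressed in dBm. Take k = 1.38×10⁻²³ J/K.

P_n = kTB = 1.38×10⁻²³ × 290 × 4.05×10⁶ = 1.62×10⁻¹⁴ W
In dBm: 10 log₁₀(1.62×10⁻¹⁴ / 10⁻³) = −107.9 dBm

−107.9 dBm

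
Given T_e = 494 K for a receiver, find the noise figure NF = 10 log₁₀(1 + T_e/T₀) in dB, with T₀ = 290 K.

4.32 dB

F = 1 + T_e/T₀ = 1 + 494/290 = 2.70345
NF = 10 log₁₀(2.70345) = 4.32 dB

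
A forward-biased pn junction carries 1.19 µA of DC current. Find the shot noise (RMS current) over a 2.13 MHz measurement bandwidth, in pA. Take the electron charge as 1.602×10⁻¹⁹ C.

I_n = √(2qI·B)
2qI·B = 2 × 1.602×10⁻¹⁹ × 1.19×10⁻⁶ × 2.13×10⁶ = 8.12×10⁻¹⁹ A²
I_n = √(8.12×10⁻¹⁹) = 9.01×10⁻¹⁰ A = 901 pA

901 pA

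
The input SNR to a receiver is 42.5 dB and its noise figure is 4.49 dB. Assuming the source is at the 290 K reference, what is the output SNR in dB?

By definition F = SNR_in/SNR_out, so in dB: SNR_out = SNR_in − NF
SNR_out = 42.5 − 4.49 = 38.01 dB

38.01 dB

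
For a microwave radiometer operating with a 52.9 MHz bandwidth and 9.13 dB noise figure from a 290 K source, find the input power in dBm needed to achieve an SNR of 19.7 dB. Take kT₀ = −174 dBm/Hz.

Sensitivity = −174 + 10 log₁₀(B) + NF + SNR_min
= −174 + 77.23 + 9.13 + 19.7
= −67.94 dBm → −67.9 dBm

−67.9 dBm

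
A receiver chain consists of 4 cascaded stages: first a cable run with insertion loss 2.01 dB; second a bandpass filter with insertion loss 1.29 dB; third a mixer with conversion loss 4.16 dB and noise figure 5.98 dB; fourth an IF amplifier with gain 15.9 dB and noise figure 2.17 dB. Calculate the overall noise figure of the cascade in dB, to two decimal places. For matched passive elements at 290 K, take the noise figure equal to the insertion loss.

10.82 dB

Convert to linear (a loss of L dB is a gain of −L dB): F_i = 10^(NF_i/10), G_i = 10^(G_i,dB/10)
  Stage 1: F_1 = 10^(2.01/10) = 1.589, G_1 = 10^(−2.01/10) = 0.6295
  Stage 2: F_2 = 10^(1.29/10) = 1.346, G_2 = 10^(−1.29/10) = 0.7430
  Stage 3: F_3 = 10^(5.98/10) = 3.963, G_3 = 10^(−4.16/10) = 0.3837
  Stage 4: F_4 = 10^(2.17/10) = 1.648, G_4 = 10^(15.9/10) = 38.90
Friis cascade:
  F = 1.589 + (1.346 − 1)/0.6295 + (3.963 − 1)/0.4677 + (1.648 − 1)/0.1795 = 12.08
NF = 10 log₁₀(12.08) = 10.82 dB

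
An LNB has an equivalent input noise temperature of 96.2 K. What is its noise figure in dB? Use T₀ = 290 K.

1.24 dB

F = 1 + T_e/T₀ = 1 + 96.2/290 = 1.33172
NF = 10 log₁₀(1.33172) = 1.24 dB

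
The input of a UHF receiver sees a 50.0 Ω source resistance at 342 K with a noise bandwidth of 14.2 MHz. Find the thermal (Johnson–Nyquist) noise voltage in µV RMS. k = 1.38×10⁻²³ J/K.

V_n = √(4kTRB)
4kTRB = 4 × 1.38×10⁻²³ × 342 × 5.00×10¹ × 1.42×10⁷ = 1.34×10⁻¹¹ V²
V_n = √(1.34×10⁻¹¹) = 3.66×10⁻⁶ V = 3.66 µV

3.66 µV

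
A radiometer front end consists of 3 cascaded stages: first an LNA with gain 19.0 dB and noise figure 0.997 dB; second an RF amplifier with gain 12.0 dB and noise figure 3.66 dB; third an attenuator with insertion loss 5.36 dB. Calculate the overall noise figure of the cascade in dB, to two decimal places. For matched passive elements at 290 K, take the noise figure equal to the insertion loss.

Convert to linear (a loss of L dB is a gain of −L dB): F_i = 10^(NF_i/10), G_i = 10^(G_i,dB/10)
  Stage 1: F_1 = 10^(0.997/10) = 1.258, G_1 = 10^(19.0/10) = 79.43
  Stage 2: F_2 = 10^(3.66/10) = 2.323, G_2 = 10^(12.0/10) = 15.85
  Stage 3: F_3 = 10^(5.36/10) = 3.436, G_3 = 10^(−5.36/10) = 0.2911
Friis cascade:
  F = 1.258 + (2.323 − 1)/79.43 + (3.436 − 1)/1259 = 1.277
NF = 10 log₁₀(1.277) = 1.06 dB

1.06 dB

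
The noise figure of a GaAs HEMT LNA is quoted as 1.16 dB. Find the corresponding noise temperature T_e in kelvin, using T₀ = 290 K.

88.8 K

F = 10^(1.16/10) = 1.30617
T_e = (F − 1)·T₀ = (1.30617 − 1) × 290 = 88.8 K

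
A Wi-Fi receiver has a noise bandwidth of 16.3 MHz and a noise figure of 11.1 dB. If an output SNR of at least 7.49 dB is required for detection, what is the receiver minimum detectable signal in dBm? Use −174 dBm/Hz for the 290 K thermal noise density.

−83.3 dBm

Sensitivity = −174 + 10 log₁₀(B) + NF + SNR_min
= −174 + 72.12 + 11.1 + 7.49
= −83.29 dBm → −83.3 dBm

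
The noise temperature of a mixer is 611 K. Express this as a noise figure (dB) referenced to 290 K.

F = 1 + T_e/T₀ = 1 + 611/290 = 3.1069
NF = 10 log₁₀(3.1069) = 4.92 dB

4.92 dB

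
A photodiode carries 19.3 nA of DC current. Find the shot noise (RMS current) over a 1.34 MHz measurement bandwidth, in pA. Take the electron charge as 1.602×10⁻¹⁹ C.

91.0 pA

I_n = √(2qI·B)
2qI·B = 2 × 1.602×10⁻¹⁹ × 1.93×10⁻⁸ × 1.34×10⁶ = 8.29×10⁻²¹ A²
I_n = √(8.29×10⁻²¹) = 9.10×10⁻¹¹ A = 91.0 pA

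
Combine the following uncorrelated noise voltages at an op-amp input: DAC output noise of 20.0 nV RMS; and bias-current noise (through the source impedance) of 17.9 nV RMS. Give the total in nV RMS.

26.8 nV

Uncorrelated sources add in power (mean-square): V_tot = √(ΣV_i²)
V_tot = √[(2.00×10⁻⁸)² + (1.79×10⁻⁸)²] = 2.68×10⁻⁸ V = 26.8 nV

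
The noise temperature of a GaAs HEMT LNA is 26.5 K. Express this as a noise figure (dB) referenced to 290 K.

0.380 dB

F = 1 + T_e/T₀ = 1 + 26.5/290 = 1.09138
NF = 10 log₁₀(1.09138) = 0.380 dB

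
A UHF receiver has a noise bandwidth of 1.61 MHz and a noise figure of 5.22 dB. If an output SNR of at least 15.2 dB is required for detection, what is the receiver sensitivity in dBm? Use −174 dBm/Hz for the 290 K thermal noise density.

−91.5 dBm

Sensitivity = −174 + 10 log₁₀(B) + NF + SNR_min
= −174 + 62.07 + 5.22 + 15.2
= −91.51 dBm → −91.5 dBm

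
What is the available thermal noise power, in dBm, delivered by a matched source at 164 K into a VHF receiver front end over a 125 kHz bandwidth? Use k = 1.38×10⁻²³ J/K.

P_n = kTB = 1.38×10⁻²³ × 164 × 1.25×10⁵ = 2.83×10⁻¹⁶ W
In dBm: 10 log₁₀(2.83×10⁻¹⁶ / 10⁻³) = −125.5 dBm

−125.5 dBm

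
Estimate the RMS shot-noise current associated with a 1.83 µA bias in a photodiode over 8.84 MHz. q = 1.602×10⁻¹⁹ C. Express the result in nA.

I_n = √(2qI·B)
2qI·B = 2 × 1.602×10⁻¹⁹ × 1.83×10⁻⁶ × 8.84×10⁶ = 5.18×10⁻¹⁸ A²
I_n = √(5.18×10⁻¹⁸) = 2.28×10⁻⁹ A = 2.28 nA

2.28 nA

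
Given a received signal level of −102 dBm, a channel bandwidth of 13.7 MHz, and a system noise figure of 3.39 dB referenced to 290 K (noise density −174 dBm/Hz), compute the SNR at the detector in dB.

−2.8 dB

Noise floor: N = −174 + 10 log₁₀(B) + NF
10 log₁₀(1.37×10⁷) = 71.37 dB
N = −174 + 71.37 + 3.39 = −99.24 dBm
SNR = P_sig − N = −102 − (−99.24) = −2.76 dB → −2.8 dB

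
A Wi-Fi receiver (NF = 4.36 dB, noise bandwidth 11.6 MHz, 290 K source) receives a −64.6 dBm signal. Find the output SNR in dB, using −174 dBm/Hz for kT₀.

34.4 dB

Noise floor: N = −174 + 10 log₁₀(B) + NF
10 log₁₀(1.16×10⁷) = 70.64 dB
N = −174 + 70.64 + 4.36 = −99.00 dBm
SNR = P_sig − N = −64.6 − (−99.00) = 34.40 dB → 34.4 dB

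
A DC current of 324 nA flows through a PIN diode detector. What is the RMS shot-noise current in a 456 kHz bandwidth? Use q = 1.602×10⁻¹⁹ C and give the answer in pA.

218 pA

I_n = √(2qI·B)
2qI·B = 2 × 1.602×10⁻¹⁹ × 3.24×10⁻⁷ × 4.56×10⁵ = 4.73×10⁻²⁰ A²
I_n = √(4.73×10⁻²⁰) = 2.18×10⁻¹⁰ A = 218 pA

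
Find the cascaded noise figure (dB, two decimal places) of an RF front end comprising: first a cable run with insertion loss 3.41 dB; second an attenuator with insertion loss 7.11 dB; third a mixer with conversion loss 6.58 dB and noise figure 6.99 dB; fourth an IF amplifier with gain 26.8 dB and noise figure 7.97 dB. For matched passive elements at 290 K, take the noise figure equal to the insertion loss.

25.14 dB

Convert to linear (a loss of L dB is a gain of −L dB): F_i = 10^(NF_i/10), G_i = 10^(G_i,dB/10)
  Stage 1: F_1 = 10^(3.41/10) = 2.193, G_1 = 10^(−3.41/10) = 0.4560
  Stage 2: F_2 = 10^(7.11/10) = 5.140, G_2 = 10^(−7.11/10) = 0.1945
  Stage 3: F_3 = 10^(6.99/10) = 5.000, G_3 = 10^(−6.58/10) = 0.2198
  Stage 4: F_4 = 10^(7.97/10) = 6.266, G_4 = 10^(26.8/10) = 478.6
Friis cascade:
  F = 2.193 + (5.140 − 1)/0.4560 + (5.000 − 1)/0.08872 + (6.266 − 1)/0.01950 = 326.4
NF = 10 log₁₀(326.4) = 25.14 dB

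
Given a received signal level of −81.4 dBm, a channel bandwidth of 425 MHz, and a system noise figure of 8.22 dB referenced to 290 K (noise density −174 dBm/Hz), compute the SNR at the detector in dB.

Noise floor: N = −174 + 10 log₁₀(B) + NF
10 log₁₀(4.25×10⁸) = 86.28 dB
N = −174 + 86.28 + 8.22 = −79.50 dBm
SNR = P_sig − N = −81.4 − (−79.50) = −1.90 dB → −1.9 dB

−1.9 dB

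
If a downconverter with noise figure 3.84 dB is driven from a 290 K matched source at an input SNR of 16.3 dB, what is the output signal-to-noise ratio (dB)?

12.46 dB

By definition F = SNR_in/SNR_out, so in dB: SNR_out = SNR_in − NF
SNR_out = 16.3 − 3.84 = 12.46 dB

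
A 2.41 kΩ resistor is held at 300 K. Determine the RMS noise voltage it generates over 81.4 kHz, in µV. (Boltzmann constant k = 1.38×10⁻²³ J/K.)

V_n = √(4kTRB)
4kTRB = 4 × 1.38×10⁻²³ × 300 × 2.41×10³ × 8.14×10⁴ = 3.25×10⁻¹² V²
V_n = √(3.25×10⁻¹²) = 1.80×10⁻⁶ V = 1.80 µV

1.80 µV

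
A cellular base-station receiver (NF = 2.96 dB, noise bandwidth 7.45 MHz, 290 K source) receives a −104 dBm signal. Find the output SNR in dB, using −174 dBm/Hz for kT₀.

−1.7 dB

Noise floor: N = −174 + 10 log₁₀(B) + NF
10 log₁₀(7.45×10⁶) = 68.72 dB
N = −174 + 68.72 + 2.96 = −102.32 dBm
SNR = P_sig − N = −104 − (−102.32) = −1.68 dB → −1.7 dB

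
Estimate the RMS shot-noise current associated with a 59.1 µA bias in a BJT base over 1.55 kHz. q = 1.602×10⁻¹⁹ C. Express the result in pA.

I_n = √(2qI·B)
2qI·B = 2 × 1.602×10⁻¹⁹ × 5.91×10⁻⁵ × 1.55×10³ = 2.94×10⁻²⁰ A²
I_n = √(2.94×10⁻²⁰) = 1.71×10⁻¹⁰ A = 171 pA

171 pA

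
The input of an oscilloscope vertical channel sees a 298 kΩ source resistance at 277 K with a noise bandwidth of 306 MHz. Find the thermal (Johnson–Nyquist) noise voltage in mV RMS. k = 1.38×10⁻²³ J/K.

V_n = √(4kTRB)
4kTRB = 4 × 1.38×10⁻²³ × 277 × 2.98×10⁵ × 3.06×10⁸ = 1.39×10⁻⁶ V²
V_n = √(1.39×10⁻⁶) = 1.18×10⁻³ V = 1.18 mV

1.18 mV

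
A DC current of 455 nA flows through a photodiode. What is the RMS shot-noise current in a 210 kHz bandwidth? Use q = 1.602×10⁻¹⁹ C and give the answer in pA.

I_n = √(2qI·B)
2qI·B = 2 × 1.602×10⁻¹⁹ × 4.55×10⁻⁷ × 2.10×10⁵ = 3.06×10⁻²⁰ A²
I_n = √(3.06×10⁻²⁰) = 1.75×10⁻¹⁰ A = 175 pA

175 pA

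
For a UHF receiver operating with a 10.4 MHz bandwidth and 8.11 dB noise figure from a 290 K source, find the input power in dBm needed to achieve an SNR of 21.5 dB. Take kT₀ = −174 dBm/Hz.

Sensitivity = −174 + 10 log₁₀(B) + NF + SNR_min
= −174 + 70.17 + 8.11 + 21.5
= −74.22 dBm → −74.2 dBm

−74.2 dBm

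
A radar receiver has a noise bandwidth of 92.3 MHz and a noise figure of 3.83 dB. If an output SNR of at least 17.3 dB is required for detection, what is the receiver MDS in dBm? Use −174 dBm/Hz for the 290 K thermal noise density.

−73.2 dBm

Sensitivity = −174 + 10 log₁₀(B) + NF + SNR_min
= −174 + 79.65 + 3.83 + 17.3
= −73.22 dBm → −73.2 dBm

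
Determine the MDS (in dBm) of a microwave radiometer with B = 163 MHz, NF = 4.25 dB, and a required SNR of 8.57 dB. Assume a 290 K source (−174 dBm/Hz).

Sensitivity = −174 + 10 log₁₀(B) + NF + SNR_min
= −174 + 82.12 + 4.25 + 8.57
= −79.06 dBm → −79.1 dBm

−79.1 dBm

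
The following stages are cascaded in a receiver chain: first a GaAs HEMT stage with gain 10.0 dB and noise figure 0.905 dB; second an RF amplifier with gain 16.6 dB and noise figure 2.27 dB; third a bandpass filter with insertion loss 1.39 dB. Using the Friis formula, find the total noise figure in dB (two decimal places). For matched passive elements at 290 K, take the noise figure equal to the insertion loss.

1.14 dB

Convert to linear (a loss of L dB is a gain of −L dB): F_i = 10^(NF_i/10), G_i = 10^(G_i,dB/10)
  Stage 1: F_1 = 10^(0.905/10) = 1.232, G_1 = 10^(10.0/10) = 10.00
  Stage 2: F_2 = 10^(2.27/10) = 1.687, G_2 = 10^(16.6/10) = 45.71
  Stage 3: F_3 = 10^(1.39/10) = 1.377, G_3 = 10^(−1.39/10) = 0.7261
Friis cascade:
  F = 1.232 + (1.687 − 1)/10.00 + (1.377 − 1)/457.1 = 1.301
NF = 10 log₁₀(1.301) = 1.14 dB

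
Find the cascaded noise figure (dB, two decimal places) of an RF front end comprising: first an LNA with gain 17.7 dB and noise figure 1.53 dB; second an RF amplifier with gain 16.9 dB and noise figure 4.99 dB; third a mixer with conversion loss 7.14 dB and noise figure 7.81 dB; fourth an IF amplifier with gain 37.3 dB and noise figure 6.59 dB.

1.66 dB

Convert to linear (a loss of L dB is a gain of −L dB): F_i = 10^(NF_i/10), G_i = 10^(G_i,dB/10)
  Stage 1: F_1 = 10^(1.53/10) = 1.422, G_1 = 10^(17.7/10) = 58.88
  Stage 2: F_2 = 10^(4.99/10) = 3.155, G_2 = 10^(16.9/10) = 48.98
  Stage 3: F_3 = 10^(7.81/10) = 6.039, G_3 = 10^(−7.14/10) = 0.1932
  Stage 4: F_4 = 10^(6.59/10) = 4.560, G_4 = 10^(37.3/10) = 5370
Friis cascade:
  F = 1.422 + (3.155 − 1)/58.88 + (6.039 − 1)/2884 + (4.560 − 1)/557.2 = 1.467
NF = 10 log₁₀(1.467) = 1.66 dB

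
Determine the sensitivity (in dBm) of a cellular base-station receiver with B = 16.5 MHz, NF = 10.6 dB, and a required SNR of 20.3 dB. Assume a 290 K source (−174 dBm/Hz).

−70.9 dBm

Sensitivity = −174 + 10 log₁₀(B) + NF + SNR_min
= −174 + 72.17 + 10.6 + 20.3
= −70.93 dBm → −70.9 dBm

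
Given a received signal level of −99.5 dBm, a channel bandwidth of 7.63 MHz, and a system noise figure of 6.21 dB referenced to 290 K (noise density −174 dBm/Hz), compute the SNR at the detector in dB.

Noise floor: N = −174 + 10 log₁₀(B) + NF
10 log₁₀(7.63×10⁶) = 68.83 dB
N = −174 + 68.83 + 6.21 = −98.96 dBm
SNR = P_sig − N = −99.5 − (−98.96) = −0.54 dB → −0.5 dB

−0.5 dB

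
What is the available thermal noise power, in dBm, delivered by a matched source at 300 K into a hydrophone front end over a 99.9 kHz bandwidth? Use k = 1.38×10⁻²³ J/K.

P_n = kTB = 1.38×10⁻²³ × 300 × 9.99×10⁴ = 4.14×10⁻¹⁶ W
In dBm: 10 log₁₀(4.14×10⁻¹⁶ / 10⁻³) = −123.8 dBm

−123.8 dBm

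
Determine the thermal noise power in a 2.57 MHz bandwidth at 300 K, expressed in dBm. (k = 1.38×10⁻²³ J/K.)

−109.7 dBm

P_n = kTB = 1.38×10⁻²³ × 300 × 2.57×10⁶ = 1.06×10⁻¹⁴ W
In dBm: 10 log₁₀(1.06×10⁻¹⁴ / 10⁻³) = −109.7 dBm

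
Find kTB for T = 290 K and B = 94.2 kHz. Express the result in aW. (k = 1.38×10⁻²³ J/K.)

377 aW

P_n = kTB = 1.38×10⁻²³ × 290 × 9.42×10⁴ = 3.77×10⁻¹⁶ W = 377 aW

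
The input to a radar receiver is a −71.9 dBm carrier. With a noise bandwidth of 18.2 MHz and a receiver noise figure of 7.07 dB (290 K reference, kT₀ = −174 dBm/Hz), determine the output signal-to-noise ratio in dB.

Noise floor: N = −174 + 10 log₁₀(B) + NF
10 log₁₀(1.82×10⁷) = 72.6 dB
N = −174 + 72.6 + 7.07 = −94.33 dBm
SNR = P_sig − N = −71.9 − (−94.33) = 22.43 dB → 22.4 dB

22.4 dB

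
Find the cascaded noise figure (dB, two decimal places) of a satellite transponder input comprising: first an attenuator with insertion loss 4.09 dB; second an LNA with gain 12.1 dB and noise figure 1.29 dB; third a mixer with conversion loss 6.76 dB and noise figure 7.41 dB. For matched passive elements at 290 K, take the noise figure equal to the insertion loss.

Convert to linear (a loss of L dB is a gain of −L dB): F_i = 10^(NF_i/10), G_i = 10^(G_i,dB/10)
  Stage 1: F_1 = 10^(4.09/10) = 2.564, G_1 = 10^(−4.09/10) = 0.3899
  Stage 2: F_2 = 10^(1.29/10) = 1.346, G_2 = 10^(12.1/10) = 16.22
  Stage 3: F_3 = 10^(7.41/10) = 5.508, G_3 = 10^(−6.76/10) = 0.2109
Friis cascade:
  F = 2.564 + (1.346 − 1)/0.3899 + (5.508 − 1)/6.324 = 4.164
NF = 10 log₁₀(4.164) = 6.20 dB

6.20 dB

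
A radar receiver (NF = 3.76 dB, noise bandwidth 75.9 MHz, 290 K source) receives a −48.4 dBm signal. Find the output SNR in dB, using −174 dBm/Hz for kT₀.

43.0 dB

Noise floor: N = −174 + 10 log₁₀(B) + NF
10 log₁₀(7.59×10⁷) = 78.8 dB
N = −174 + 78.8 + 3.76 = −91.44 dBm
SNR = P_sig − N = −48.4 − (−91.44) = 43.04 dB → 43.0 dB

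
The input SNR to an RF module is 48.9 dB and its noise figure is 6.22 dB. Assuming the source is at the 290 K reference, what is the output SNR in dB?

42.68 dB

By definition F = SNR_in/SNR_out, so in dB: SNR_out = SNR_in − NF
SNR_out = 48.9 − 6.22 = 42.68 dB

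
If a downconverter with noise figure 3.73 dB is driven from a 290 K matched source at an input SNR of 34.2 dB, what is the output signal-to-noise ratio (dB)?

By definition F = SNR_in/SNR_out, so in dB: SNR_out = SNR_in − NF
SNR_out = 34.2 − 3.73 = 30.47 dB

30.47 dB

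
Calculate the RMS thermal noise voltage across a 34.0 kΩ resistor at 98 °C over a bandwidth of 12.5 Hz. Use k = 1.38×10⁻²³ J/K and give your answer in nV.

T = 98 °C + 273.15 = 371.15 K
V_n = √(4kTRB)
4kTRB = 4 × 1.38×10⁻²³ × 371.15 × 3.40×10⁴ × 1.25×10¹ = 8.71×10⁻¹⁵ V²
V_n = √(8.71×10⁻¹⁵) = 9.33×10⁻⁸ V = 93.3 nV

93.3 nV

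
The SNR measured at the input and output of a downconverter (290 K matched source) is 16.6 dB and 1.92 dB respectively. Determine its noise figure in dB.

14.68 dB

NF (dB) = SNR_in(dB) − SNR_out(dB) when the source is at T₀
NF = 16.6 − 1.92 = 14.68 dB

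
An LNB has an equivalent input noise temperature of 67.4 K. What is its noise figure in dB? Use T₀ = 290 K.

F = 1 + T_e/T₀ = 1 + 67.4/290 = 1.23241
NF = 10 log₁₀(1.23241) = 0.908 dB

0.908 dB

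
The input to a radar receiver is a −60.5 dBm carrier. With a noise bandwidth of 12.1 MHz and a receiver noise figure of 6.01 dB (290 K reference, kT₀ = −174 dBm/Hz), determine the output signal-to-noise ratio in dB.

Noise floor: N = −174 + 10 log₁₀(B) + NF
10 log₁₀(1.21×10⁷) = 70.83 dB
N = −174 + 70.83 + 6.01 = −97.16 dBm
SNR = P_sig − N = −60.5 − (−97.16) = 36.66 dB → 36.7 dB

36.7 dB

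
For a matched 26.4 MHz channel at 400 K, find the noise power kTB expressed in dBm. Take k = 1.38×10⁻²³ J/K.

−98.4 dBm

P_n = kTB = 1.38×10⁻²³ × 400 × 2.64×10⁷ = 1.46×10⁻¹³ W
In dBm: 10 log₁₀(1.46×10⁻¹³ / 10⁻³) = −98.4 dBm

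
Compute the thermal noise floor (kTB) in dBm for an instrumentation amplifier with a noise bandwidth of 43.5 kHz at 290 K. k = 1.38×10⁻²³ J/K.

−127.6 dBm

P_n = kTB = 1.38×10⁻²³ × 290 × 4.35×10⁴ = 1.74×10⁻¹⁶ W
In dBm: 10 log₁₀(1.74×10⁻¹⁶ / 10⁻³) = −127.6 dBm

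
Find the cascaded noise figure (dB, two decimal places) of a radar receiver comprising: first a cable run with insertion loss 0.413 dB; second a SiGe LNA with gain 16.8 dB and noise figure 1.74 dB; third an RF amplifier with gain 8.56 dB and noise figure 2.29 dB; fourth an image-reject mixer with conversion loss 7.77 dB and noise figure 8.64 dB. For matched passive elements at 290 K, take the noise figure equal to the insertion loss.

2.25 dB

Convert to linear (a loss of L dB is a gain of −L dB): F_i = 10^(NF_i/10), G_i = 10^(G_i,dB/10)
  Stage 1: F_1 = 10^(0.413/10) = 1.100, G_1 = 10^(−0.413/10) = 0.9093
  Stage 2: F_2 = 10^(1.74/10) = 1.493, G_2 = 10^(16.8/10) = 47.86
  Stage 3: F_3 = 10^(2.29/10) = 1.694, G_3 = 10^(8.56/10) = 7.178
  Stage 4: F_4 = 10^(8.64/10) = 7.311, G_4 = 10^(−7.77/10) = 0.1671
Friis cascade:
  F = 1.100 + (1.493 − 1)/0.9093 + (1.694 − 1)/43.52 + (7.311 − 1)/312.4 = 1.678
NF = 10 log₁₀(1.678) = 2.25 dB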